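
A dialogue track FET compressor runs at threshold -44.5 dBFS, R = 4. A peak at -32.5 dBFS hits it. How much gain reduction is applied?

9 dB

Overshoot = -32.5 − (-44.5) = 12 dB.
A 4:1 ratio leaves 3 dB of that excess.
So the signal is attenuated by 12 − 3 = 9 dB.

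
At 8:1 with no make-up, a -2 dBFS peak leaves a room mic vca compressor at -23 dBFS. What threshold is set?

Let T be the threshold. Output overshoot = (input overshoot)/R, so -23 − T = (-2 − T)/8.
8·(-23 − T) = -2 − T → 7·T = -184 − (-2) = -182.
T = -182/7 = -26 dBFS.

-26 dBFS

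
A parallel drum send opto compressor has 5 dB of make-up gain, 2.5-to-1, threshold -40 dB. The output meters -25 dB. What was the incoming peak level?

Before make-up, the level was -25 − 5 = -30 dB.
The compressed level sits -30 − (-40) = 10 dB over threshold.
Undo the ratio: input overshoot = 10 × 2.5 = 25 dB, giving input = -15 dB.

-15 dB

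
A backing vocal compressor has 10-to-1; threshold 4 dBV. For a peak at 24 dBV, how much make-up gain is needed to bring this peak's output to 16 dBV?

Without make-up, output = threshold + overshoot/10 = 4 + 2 = 6 dBV.
Gap to target: 10 dB.

10 dB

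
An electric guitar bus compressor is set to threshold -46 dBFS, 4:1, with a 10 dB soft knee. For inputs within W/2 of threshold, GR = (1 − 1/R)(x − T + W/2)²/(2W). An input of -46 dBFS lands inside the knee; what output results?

-46.9375 dBFS

x − T + W/2 = -46 − (-46) + 5 = 5.
GR = (1 − 1/4) × 5² / 20 = 0.75 × 25 / 20 = 0.9375 dB.
Output = -46 − 0.9375 = -46.9375 dBFS.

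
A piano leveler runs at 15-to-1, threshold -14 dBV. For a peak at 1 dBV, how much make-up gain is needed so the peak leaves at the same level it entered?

14 dB

The peak compresses to -14 + 15/15 = -13 dBV.
To reach 1 dBV requires 1 − (-13) = 14 dB of make-up.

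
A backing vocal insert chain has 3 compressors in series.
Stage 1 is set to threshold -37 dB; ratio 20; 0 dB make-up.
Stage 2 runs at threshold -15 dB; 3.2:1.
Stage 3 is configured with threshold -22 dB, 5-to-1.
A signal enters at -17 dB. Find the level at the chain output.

Stage 1: -17 dB is 20 dB over -37 dB; at 20:1 that becomes 1 dB over, giving -36 dB.
Stage 2: -36 dB is at or below the -15 dB threshold — no compression; output -36 dB.
Stage 3: below threshold (-36 ≤ -22); passes unchanged; output -36 dB.

-36 dB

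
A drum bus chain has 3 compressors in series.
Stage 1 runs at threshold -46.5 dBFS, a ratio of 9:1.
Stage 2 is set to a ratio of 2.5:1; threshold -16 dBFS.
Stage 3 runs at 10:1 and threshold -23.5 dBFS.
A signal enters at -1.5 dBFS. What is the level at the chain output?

Stage 1: -1.5 dBFS is 45 dB over -46.5 dBFS; at 9:1 that becomes 5 dB over, giving -41.5 dBFS.
Stage 2: below threshold (-41.5 ≤ -16); passes unchanged; output -41.5 dBFS.
Stage 3: -41.5 dBFS is at or below the -23.5 dBFS threshold — no compression; output -41.5 dBFS.

-41.5 dBFS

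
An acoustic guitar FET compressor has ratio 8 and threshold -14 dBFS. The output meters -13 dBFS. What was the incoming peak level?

Post-compression overshoot = -13 − (-14) = 1 dB.
Input overshoot = R × output overshoot = 8 dB → input = -14 + 8 = -6 dBFS.

-6 dBFS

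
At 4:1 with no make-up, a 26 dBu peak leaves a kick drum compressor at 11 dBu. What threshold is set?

6 dBu

Let T be the threshold. Output overshoot = (input overshoot)/R, so 11 − T = (26 − T)/4.
4·(11 − T) = 26 − T → 3·T = 44 − 26 = 18.
T = 18/3 = 6 dBu.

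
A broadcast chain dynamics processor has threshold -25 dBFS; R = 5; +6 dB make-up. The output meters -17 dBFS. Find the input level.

Stripping the +6 dB make-up gives -23 dBFS at the gain stage.
Post-compression overshoot = -23 − (-25) = 2 dB.
Undo the ratio: input overshoot = 2 × 5 = 10 dB, giving input = -15 dBFS.

-15 dBFS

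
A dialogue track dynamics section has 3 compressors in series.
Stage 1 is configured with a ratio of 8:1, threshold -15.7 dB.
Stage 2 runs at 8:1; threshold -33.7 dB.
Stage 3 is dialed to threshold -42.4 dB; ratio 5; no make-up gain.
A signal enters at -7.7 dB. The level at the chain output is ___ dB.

-40.185 dB

Stage 1: 8 dB above -15.7 dB, reduced 8:1 to 1 dB above → -14.7 dB.
Stage 2: overshoot 19 dB → 19/8 = 2.375 dB → -31.325 dB.
Stage 3: overshoot 11.075 dB → 11.075/5 = 2.215 dB → -40.185 dB.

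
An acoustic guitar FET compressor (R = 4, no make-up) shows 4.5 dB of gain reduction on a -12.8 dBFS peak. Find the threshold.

-18.8 dBFS

Input is 6 dB above T (since output overshoot × R = input overshoot: (-17.3 − T)·4 = -12.8 − T gives T = -18.8 dBFS).
Check: -18.8 + (-12.8 − (-18.8))/4 = -18.8 + 1.5 = -17.3 dBFS. ✓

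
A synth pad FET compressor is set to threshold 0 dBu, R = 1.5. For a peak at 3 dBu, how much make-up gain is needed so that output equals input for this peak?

The peak compresses to 0 + 3/1.5 = 2 dBu.
To reach 3 dBu requires 3 − 2 = 1 dB of make-up.

1 dB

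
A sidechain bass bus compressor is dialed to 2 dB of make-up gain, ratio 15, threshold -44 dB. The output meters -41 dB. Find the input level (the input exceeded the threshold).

-29 dB

Before make-up, the level was -41 − 2 = -43 dB.
The compressed level sits -43 − (-44) = 1 dB over threshold.
Before 15:1 compression the overshoot was 1 × 15 = 15 dB, so input = -44 + 15 = -29 dB.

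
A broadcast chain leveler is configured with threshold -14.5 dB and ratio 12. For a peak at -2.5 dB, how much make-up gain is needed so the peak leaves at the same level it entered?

11 dB

Overshoot 12 dB → 12/12 = 1 dB after compression, so the compressed level is -14.5 + 1 = -13.5 dB.
Make-up = target − compressed = -2.5 − (-13.5) = 11 dB.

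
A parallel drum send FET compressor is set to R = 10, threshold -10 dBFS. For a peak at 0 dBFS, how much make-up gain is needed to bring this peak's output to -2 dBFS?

Without make-up, output = threshold + overshoot/10 = -10 + 1 = -9 dBFS.
Gap to target: 7 dB.

7 dB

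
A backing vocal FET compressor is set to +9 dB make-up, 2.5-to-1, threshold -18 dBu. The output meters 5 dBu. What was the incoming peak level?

Stripping the +9 dB make-up gives -4 dBu at the gain stage.
That's 14 dB above the -18 dBu threshold.
Before 2.5:1 compression the overshoot was 14 × 2.5 = 35 dB, so input = -18 + 35 = 17 dBu.

17 dBu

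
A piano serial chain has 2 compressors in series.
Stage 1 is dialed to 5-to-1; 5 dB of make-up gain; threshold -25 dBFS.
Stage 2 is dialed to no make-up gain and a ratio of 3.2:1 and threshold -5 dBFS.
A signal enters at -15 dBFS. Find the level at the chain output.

Stage 1: 10 dB above -25 dBFS, reduced 5:1 to 2 dB above → -23 dBFS; +5 dB make-up → -18 dBFS.
Stage 2: -18 dBFS ≤ -5 dBFS, so stage 2 doesn't engage; output -18 dBFS.

-18 dBFS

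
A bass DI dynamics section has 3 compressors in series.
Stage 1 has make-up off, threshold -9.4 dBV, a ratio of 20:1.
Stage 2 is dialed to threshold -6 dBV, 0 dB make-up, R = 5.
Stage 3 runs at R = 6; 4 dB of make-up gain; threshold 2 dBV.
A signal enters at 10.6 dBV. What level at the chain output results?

Stage 1: 20 dB above -9.4 dBV, reduced 20:1 to 1 dB above → -8.4 dBV.
Stage 2: -8.4 dBV is at or below the -6 dBV threshold — no compression; output -8.4 dBV.
Stage 3: -8.4 dBV ≤ 2 dBV, so stage 3 doesn't engage; make-up brings it to -4.4 dBV.

-4.4 dBV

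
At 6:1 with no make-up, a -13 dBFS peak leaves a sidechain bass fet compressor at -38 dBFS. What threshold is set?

Input is 30 dB above T (since output overshoot × R = input overshoot: (-38 − T)·6 = -13 − T gives T = -43 dBFS).
Check: -43 + (-13 − (-43))/6 = -43 + 5 = -38 dBFS. ✓

-43 dBFS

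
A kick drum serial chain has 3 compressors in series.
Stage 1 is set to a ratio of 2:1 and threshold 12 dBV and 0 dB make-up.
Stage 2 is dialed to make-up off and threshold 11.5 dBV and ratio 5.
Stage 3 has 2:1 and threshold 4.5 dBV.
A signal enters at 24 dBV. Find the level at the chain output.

8.65 dBV

Stage 1: 24 dBV is 12 dB over 12 dBV; at 2:1 that becomes 6 dB over, giving 18 dBV.
Stage 2: overshoot 6.5 dB → 6.5/5 = 1.3 dB → 12.8 dBV.
Stage 3: 12.8 dBV is 8.3 dB over 4.5 dBV; at 2:1 that becomes 4.15 dB over, giving 8.65 dBV.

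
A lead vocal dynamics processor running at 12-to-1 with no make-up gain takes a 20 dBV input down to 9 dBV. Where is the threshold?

Gain reduction = 20 − 9 = 11 dB; output overshoot = GR / (R − 1) = 11 / 11 = 1 dB.
Threshold = output − output overshoot = 9 − 1 = 8 dBV.

8 dBV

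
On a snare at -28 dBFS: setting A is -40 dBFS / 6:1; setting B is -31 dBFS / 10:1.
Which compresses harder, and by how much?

A, by 7.3 dB

A: 12 dB over, compressed to 2 dB over, so 10 dB of GR.
B: 3 dB over, compressed to 0.3 dB over, so 2.7 dB of GR.
A applies 7.3 dB more gain reduction.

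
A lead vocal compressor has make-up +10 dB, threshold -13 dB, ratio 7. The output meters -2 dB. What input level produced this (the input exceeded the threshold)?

-6 dB

Before make-up, the level was -2 − 10 = -12 dB.
Post-compression overshoot = -12 − (-13) = 1 dB.
Before 7:1 compression the overshoot was 1 × 7 = 7 dB, so input = -13 + 7 = -6 dB.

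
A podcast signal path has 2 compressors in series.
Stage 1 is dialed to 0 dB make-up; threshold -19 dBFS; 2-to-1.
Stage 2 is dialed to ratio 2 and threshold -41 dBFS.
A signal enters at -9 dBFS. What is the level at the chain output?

-27.5 dBFS

Stage 1: overshoot 10 dB → 10/2 = 5 dB → -14 dBFS.
Stage 2: -14 dBFS is 27 dB over -41 dBFS; at 2:1 that becomes 13.5 dB over, giving -27.5 dBFS.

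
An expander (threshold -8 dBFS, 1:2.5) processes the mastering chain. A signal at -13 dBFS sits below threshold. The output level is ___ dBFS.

-20.5 dBFS

Undershoot = (-8) − (-13) = 5 dB.
At 1:2.5, that expands to 12.5 dB under threshold.
Output = -8 − 12.5 = -20.5 dBFS.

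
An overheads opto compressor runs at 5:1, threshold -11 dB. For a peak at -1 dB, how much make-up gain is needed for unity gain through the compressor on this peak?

8 dB

Without make-up, output = threshold + overshoot/5 = -11 + 2 = -9 dB.
Gap to target: 8 dB.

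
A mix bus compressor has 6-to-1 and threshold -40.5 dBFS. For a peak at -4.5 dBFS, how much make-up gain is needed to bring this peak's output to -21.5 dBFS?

Overshoot 36 dB → 36/6 = 6 dB after compression, so the compressed level is -40.5 + 6 = -34.5 dBFS.
Make-up = target − compressed = -21.5 − (-34.5) = 13 dB.

13 dB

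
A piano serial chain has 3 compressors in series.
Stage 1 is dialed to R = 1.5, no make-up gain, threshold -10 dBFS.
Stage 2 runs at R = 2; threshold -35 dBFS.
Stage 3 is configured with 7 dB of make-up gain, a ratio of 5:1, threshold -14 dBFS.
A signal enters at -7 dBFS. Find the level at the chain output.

Stage 1: overshoot 3 dB → 3/1.5 = 2 dB → -8 dBFS.
Stage 2: 27 dB above -35 dBFS, reduced 2:1 to 13.5 dB above → -21.5 dBFS.
Stage 3: -21.5 dBFS ≤ -14 dBFS, so stage 3 doesn't engage; make-up brings it to -14.5 dBFS.

-14.5 dBFS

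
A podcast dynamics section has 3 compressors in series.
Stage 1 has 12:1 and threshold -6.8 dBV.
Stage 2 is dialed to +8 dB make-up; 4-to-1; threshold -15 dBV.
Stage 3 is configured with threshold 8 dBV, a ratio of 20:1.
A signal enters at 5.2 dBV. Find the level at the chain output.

-4.7 dBV

Stage 1: 12 dB above -6.8 dBV, reduced 12:1 to 1 dB above → -5.8 dBV.
Stage 2: 9.2 dB above -15 dBV, reduced 4:1 to 2.3 dB above → -12.7 dBV; +8 dB make-up → -4.7 dBV.
Stage 3: -4.7 dBV ≤ 8 dBV, so stage 3 doesn't engage; output -4.7 dBV.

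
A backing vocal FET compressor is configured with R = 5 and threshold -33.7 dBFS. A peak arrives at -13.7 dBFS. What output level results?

-13.7 dBFS sits 20 dB over threshold.
The 20 dB excess becomes 4 dB after 5:1 reduction.
So the level is -33.7 + 4 = -29.7 dBFS.

-29.7 dBFS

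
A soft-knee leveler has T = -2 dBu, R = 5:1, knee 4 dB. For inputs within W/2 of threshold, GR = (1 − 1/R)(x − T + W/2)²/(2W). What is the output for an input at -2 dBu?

x − T + W/2 = -2 − (-2) + 2 = 2.
GR = (1 − 1/5) × 2² / 8 = 0.8 × 4 / 8 = 0.4 dB.
Output = -2 − 0.4 = -2.4 dBu.

-2.4 dBu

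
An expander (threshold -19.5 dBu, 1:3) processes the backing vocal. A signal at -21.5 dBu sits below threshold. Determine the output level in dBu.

Undershoot = (-19.5) − (-21.5) = 2 dB.
At 1:3, that expands to 6 dB under threshold.
Output = -19.5 − 6 = -25.5 dBu.

-25.5 dBu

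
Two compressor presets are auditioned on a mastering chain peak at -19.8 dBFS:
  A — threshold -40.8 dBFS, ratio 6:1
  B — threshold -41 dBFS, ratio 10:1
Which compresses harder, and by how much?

A: 21 dB over, compressed to 3.5 dB over, so 17.5 dB of GR.
B: 21.2 dB over, compressed to 2.12 dB over, so 19.08 dB of GR.
B applies 1.58 dB more gain reduction.

B, by 1.58 dB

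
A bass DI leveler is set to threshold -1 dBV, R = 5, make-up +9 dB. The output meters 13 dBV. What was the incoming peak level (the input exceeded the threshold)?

24 dBV

Remove make-up: 13 − 9 = 4 dBV.
That's 5 dB above the -1 dBV threshold.
Undo the ratio: input overshoot = 5 × 5 = 25 dB, giving input = 24 dBV.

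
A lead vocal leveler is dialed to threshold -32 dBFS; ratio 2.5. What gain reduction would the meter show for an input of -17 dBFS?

Overshoot = -17 − (-32) = 15 dB.
A 2.5:1 ratio leaves 6 dB of that excess.
GR = overshoot in − overshoot out = 15 − 6 = 9 dB.

9 dB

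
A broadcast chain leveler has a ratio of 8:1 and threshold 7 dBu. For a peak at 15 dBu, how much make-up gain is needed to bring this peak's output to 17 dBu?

The peak compresses to 7 + 8/8 = 8 dBu.
To reach 17 dBu requires 17 − 8 = 9 dB of make-up.

9 dB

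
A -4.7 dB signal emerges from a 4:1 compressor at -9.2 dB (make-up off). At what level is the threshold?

Input is 6 dB above T (since output overshoot × R = input overshoot: (-9.2 − T)·4 = -4.7 − T gives T = -10.7 dB).
Check: -10.7 + (-4.7 − (-10.7))/4 = -10.7 + 1.5 = -9.2 dB. ✓

-10.7 dB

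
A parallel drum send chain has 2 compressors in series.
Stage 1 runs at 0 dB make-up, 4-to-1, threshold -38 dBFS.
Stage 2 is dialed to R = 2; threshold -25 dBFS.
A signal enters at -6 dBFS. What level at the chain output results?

Stage 1: -6 dBFS is 32 dB over -38 dBFS; at 4:1 that becomes 8 dB over, giving -30 dBFS.
Stage 2: -30 dBFS ≤ -25 dBFS, so stage 2 doesn't engage; output -30 dBFS.

-30 dBFS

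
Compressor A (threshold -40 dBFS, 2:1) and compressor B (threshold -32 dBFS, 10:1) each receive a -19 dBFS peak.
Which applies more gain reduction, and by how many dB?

A: overshoot 21 dB → output overshoot 10.5 dB → GR 10.5 dB.
B: overshoot 13 dB → output overshoot 1.3 dB → GR 11.7 dB.
Difference: 1.2 dB in favour of B.

B, by 1.2 dB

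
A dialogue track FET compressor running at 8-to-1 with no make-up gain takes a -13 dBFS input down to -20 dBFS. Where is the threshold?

Input is 8 dB above T (since output overshoot × R = input overshoot: (-20 − T)·8 = -13 − T gives T = -21 dBFS).
Check: -21 + (-13 − (-21))/8 = -21 + 1 = -20 dBFS. ✓

-21 dBFS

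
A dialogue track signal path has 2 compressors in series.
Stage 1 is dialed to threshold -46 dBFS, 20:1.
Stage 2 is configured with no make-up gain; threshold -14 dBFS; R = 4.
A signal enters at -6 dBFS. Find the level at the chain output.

-44 dBFS

Stage 1: 40 dB above -46 dBFS, reduced 20:1 to 2 dB above → -44 dBFS.
Stage 2: -44 dBFS ≤ -14 dBFS, so stage 2 doesn't engage; output -44 dBFS.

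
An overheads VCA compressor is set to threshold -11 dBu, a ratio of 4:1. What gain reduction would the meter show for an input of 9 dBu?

15 dB

Overshoot = 9 − (-11) = 20 dB.
After 4:1 compression the overshoot becomes 20/4 = 5 dB.
Gain reduction = 20 − 5 = 15 dB.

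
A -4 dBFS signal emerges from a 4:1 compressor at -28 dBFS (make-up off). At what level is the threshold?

Gain reduction = -4 − (-28) = 24 dB; output overshoot = GR / (R − 1) = 24 / 3 = 8 dB.
Threshold = output − output overshoot = -28 − 8 = -36 dBFS.

-36 dBFS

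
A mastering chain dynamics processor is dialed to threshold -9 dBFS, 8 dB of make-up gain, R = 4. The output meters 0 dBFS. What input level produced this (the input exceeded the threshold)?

-5 dBFS

Stripping the +8 dB make-up gives -8 dBFS at the gain stage.
That's 1 dB above the -9 dBFS threshold.
Input overshoot = R × output overshoot = 4 dB → input = -9 + 4 = -5 dBFS.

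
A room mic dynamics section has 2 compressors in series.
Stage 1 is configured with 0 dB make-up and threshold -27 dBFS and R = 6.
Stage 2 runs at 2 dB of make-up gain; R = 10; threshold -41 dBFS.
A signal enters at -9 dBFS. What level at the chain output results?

-37.3 dBFS

Stage 1: 18 dB above -27 dBFS, reduced 6:1 to 3 dB above → -24 dBFS.
Stage 2: 17 dB above -41 dBFS, reduced 10:1 to 1.7 dB above → -39.3 dBFS; +2 dB make-up → -37.3 dBFS.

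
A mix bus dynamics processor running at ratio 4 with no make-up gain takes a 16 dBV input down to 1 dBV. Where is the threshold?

Input is 20 dB above T (since output overshoot × R = input overshoot: (1 − T)·4 = 16 − T gives T = -4 dBV).
Check: -4 + (16 − (-4))/4 = -4 + 5 = 1 dBV. ✓

-4 dBV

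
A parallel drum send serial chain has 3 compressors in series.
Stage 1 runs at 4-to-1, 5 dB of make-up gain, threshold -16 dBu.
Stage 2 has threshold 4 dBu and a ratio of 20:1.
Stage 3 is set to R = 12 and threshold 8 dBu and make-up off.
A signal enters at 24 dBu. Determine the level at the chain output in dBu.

Stage 1: 40 dB above -16 dBu, reduced 4:1 to 10 dB above → -6 dBu; +5 dB make-up → -1 dBu.
Stage 2: below threshold (-1 ≤ 4); passes unchanged; output -1 dBu.
Stage 3: below threshold (-1 ≤ 8); passes unchanged; output -1 dBu.

-1 dBu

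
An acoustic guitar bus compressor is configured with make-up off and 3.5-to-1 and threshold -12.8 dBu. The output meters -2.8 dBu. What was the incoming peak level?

22.2 dBu

Post-compression overshoot = -2.8 − (-12.8) = 10 dB.
Input overshoot = R × output overshoot = 35 dB → input = -12.8 + 35 = 22.2 dBu.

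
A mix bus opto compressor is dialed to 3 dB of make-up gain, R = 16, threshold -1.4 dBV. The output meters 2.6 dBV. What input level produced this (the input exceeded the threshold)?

14.6 dBV

Before make-up, the level was 2.6 − 3 = -0.4 dBV.
Post-compression overshoot = -0.4 − (-1.4) = 1 dB.
Input overshoot = R × output overshoot = 16 dB → input = -1.4 + 16 = 14.6 dBV.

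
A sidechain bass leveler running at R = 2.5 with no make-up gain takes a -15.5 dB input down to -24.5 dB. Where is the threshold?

Gain reduction = -15.5 − (-24.5) = 9 dB; output overshoot = GR / (R − 1) = 9 / 1.5 = 6 dB.
Threshold = output − output overshoot = -24.5 − 6 = -30.5 dB.

-30.5 dB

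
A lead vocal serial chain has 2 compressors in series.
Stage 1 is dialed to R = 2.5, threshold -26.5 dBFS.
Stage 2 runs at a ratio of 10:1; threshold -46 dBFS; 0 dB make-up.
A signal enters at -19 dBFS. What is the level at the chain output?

-43.75 dBFS

Stage 1: overshoot 7.5 dB → 7.5/2.5 = 3 dB → -23.5 dBFS.
Stage 2: overshoot 22.5 dB → 22.5/10 = 2.25 dB → -43.75 dBFS.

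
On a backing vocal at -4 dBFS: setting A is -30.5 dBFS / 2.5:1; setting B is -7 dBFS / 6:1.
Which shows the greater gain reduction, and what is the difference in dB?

A: GR = 26.5 − 26.5/2.5 = 15.9 dB.
B: GR = 3 − 3/6 = 2.5 dB.
A reduces 13.4 dB more.

A, by 13.4 dB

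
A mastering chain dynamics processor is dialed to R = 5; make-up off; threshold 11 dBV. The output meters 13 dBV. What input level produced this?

Post-compression overshoot = 13 − 11 = 2 dB.
Before 5:1 compression the overshoot was 2 × 5 = 10 dB, so input = 11 + 10 = 21 dBV.

21 dBV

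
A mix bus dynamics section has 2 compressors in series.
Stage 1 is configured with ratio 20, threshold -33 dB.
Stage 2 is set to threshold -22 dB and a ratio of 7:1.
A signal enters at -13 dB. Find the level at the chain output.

-32 dB

Stage 1: 20 dB above -33 dB, reduced 20:1 to 1 dB above → -32 dB.
Stage 2: below threshold (-32 ≤ -22); passes unchanged; output -32 dB.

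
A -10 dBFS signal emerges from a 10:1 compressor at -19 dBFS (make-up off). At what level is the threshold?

-20 dBFS

Input is 10 dB above T (since output overshoot × R = input overshoot: (-19 − T)·10 = -10 − T gives T = -20 dBFS).
Check: -20 + (-10 − (-20))/10 = -20 + 1 = -19 dBFS. ✓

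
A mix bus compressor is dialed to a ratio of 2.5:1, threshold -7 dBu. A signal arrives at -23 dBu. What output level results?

-23 dBu is 16 dB below the -7 dBu threshold, so no gain reduction is applied.
Output = input = -23 dBu.

-23 dBu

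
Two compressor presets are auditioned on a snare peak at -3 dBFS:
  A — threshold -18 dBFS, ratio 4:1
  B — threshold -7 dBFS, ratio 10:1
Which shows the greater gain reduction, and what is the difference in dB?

A: GR = 15 − 15/4 = 11.25 dB.
B: GR = 4 − 4/10 = 3.6 dB.
A reduces 7.65 dB more.

A, by 7.65 dB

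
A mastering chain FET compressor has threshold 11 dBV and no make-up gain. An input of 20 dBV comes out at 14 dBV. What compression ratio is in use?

3:1

Input overshoot = 20 − 11 = 9 dB; output overshoot = 14 − 11 = 3 dB.
Ratio = 9 / 3 = 3.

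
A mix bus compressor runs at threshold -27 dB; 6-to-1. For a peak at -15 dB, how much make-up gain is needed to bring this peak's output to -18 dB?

7 dB

The peak compresses to -27 + 12/6 = -25 dB.
To reach -18 dB requires -18 − (-25) = 7 dB of make-up.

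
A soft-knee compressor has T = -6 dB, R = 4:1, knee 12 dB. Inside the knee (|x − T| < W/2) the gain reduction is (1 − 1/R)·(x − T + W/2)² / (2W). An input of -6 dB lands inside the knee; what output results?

-7.125 dB

x − T + W/2 = -6 − (-6) + 6 = 6.
GR = (1 − 1/4) × 6² / 24 = 0.75 × 36 / 24 = 1.125 dB.
Output = -6 − 1.125 = -7.125 dB.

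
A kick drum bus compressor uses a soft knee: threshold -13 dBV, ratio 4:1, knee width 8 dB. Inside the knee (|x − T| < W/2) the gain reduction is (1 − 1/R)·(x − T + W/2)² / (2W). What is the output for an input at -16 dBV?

x − T + W/2 = -16 − (-13) + 4 = 1.
GR = (1 − 1/4) × 1² / 16 = 0.75 × 1 / 16 = 0.046875 dB.
Output = -16 − 0.046875 = -16.046875 dBV.

-16.046875 dBV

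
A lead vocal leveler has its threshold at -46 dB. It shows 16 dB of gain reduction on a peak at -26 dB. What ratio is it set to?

5:1

Input overshoot = -26 − (-46) = 20 dB.
Output overshoot = 20 − 16 = 4 dB.
Ratio = input overshoot / output overshoot = 20 / 4 = 5.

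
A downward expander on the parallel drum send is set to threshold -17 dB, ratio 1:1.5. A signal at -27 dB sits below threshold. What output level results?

Undershoot = (-17) − (-27) = 10 dB.
At 1:1.5, that expands to 15 dB under threshold.
Output = -17 − 15 = -32 dB.

-32 dB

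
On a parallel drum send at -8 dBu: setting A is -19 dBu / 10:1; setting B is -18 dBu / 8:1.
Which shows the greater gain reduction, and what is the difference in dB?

A, by 1.15 dB

A: GR = 11 − 11/10 = 9.9 dB.
B: GR = 10 − 10/8 = 8.75 dB.
Difference: 1.15 dB in favour of A.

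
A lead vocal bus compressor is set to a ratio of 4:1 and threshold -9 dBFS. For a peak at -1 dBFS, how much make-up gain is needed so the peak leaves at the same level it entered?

6 dB

The peak compresses to -9 + 8/4 = -7 dBFS.
To reach -1 dBFS requires -1 − (-7) = 6 dB of make-up.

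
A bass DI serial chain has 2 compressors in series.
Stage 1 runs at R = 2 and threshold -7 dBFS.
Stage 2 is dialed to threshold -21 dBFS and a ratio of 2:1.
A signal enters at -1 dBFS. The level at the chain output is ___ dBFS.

Stage 1: 6 dB above -7 dBFS, reduced 2:1 to 3 dB above → -4 dBFS.
Stage 2: -4 dBFS is 17 dB over -21 dBFS; at 2:1 that becomes 8.5 dB over, giving -12.5 dBFS.

-12.5 dBFS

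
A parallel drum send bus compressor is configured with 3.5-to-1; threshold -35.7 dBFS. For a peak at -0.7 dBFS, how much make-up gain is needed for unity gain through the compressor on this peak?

Without make-up, output = threshold + overshoot/3.5 = -35.7 + 10 = -25.7 dBFS.
Gap to target: 25 dB.

25 dB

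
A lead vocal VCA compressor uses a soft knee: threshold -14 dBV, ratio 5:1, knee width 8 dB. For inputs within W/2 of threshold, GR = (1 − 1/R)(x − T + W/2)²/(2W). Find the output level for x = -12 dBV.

-13.8 dBV

x − T + W/2 = -12 − (-14) + 4 = 6.
GR = (1 − 1/5) × 6² / 16 = 0.8 × 36 / 16 = 1.8 dB.
Output = -12 − 1.8 = -13.8 dBV.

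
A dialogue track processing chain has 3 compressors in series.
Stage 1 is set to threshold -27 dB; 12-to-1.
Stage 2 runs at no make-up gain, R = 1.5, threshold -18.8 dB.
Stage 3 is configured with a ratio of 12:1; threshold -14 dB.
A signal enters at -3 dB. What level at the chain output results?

-25 dB

Stage 1: -3 dB is 24 dB over -27 dB; at 12:1 that becomes 2 dB over, giving -25 dB.
Stage 2: -25 dB is at or below the -18.8 dB threshold — no compression; output -25 dB.
Stage 3: -25 dB is at or below the -14 dB threshold — no compression; output -25 dB.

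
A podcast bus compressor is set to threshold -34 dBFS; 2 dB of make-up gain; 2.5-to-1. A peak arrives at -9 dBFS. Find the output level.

-22 dBFS

-9 dBFS sits 25 dB over threshold.
The 25 dB excess becomes 10 dB after 2.5:1 reduction.
Output = -34 + 10 = -24 dBFS; make-up adds 2 dB, giving -22 dBFS.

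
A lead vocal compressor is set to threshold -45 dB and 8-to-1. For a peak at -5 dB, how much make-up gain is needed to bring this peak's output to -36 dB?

The peak compresses to -45 + 40/8 = -40 dB.
To reach -36 dB requires -36 − (-40) = 4 dB of make-up.

4 dB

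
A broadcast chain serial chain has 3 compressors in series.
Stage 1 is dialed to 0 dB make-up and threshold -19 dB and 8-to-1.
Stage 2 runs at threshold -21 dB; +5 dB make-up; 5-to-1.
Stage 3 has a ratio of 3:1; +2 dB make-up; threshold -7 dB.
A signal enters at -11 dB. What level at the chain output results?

-13.4 dB

Stage 1: 8 dB above -19 dB, reduced 8:1 to 1 dB above → -18 dB.
Stage 2: overshoot 3 dB → 3/5 = 0.6 dB → -20.4 dB; +5 dB make-up → -15.4 dB.
Stage 3: -15.4 dB is at or below the -7 dB threshold — no compression; make-up brings it to -13.4 dB.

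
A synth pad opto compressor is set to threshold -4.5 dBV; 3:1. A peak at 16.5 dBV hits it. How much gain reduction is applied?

14 dB

Overshoot = 16.5 − (-4.5) = 21 dB.
At 3:1, output sits 21/3 = 7 dB above threshold.
Gain reduction = 21 − 7 = 14 dB.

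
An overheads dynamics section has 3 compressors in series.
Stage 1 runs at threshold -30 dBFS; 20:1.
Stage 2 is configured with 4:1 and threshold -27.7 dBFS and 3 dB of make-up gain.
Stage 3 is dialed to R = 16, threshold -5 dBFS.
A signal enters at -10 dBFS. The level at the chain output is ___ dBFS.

-26 dBFS

Stage 1: 20 dB above -30 dBFS, reduced 20:1 to 1 dB above → -29 dBFS.
Stage 2: below threshold (-29 ≤ -27.7); passes unchanged; make-up brings it to -26 dBFS.
Stage 3: -26 dBFS ≤ -5 dBFS, so stage 3 doesn't engage; output -26 dBFS.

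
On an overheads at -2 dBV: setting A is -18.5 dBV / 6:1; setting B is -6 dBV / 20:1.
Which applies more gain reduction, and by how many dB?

A, by 9.95 dB

A: overshoot 16.5 dB → output overshoot 2.75 dB → GR 13.75 dB.
B: overshoot 4 dB → output overshoot 0.2 dB → GR 3.8 dB.
A reduces 9.95 dB more.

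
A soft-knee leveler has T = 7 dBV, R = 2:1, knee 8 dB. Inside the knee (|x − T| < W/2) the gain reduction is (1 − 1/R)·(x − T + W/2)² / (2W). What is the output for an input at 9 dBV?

x − T + W/2 = 9 − 7 + 4 = 6.
GR = (1 − 1/2) × 6² / 16 = 0.5 × 36 / 16 = 1.125 dB.
Output = 9 − 1.125 = 7.875 dBV.

7.875 dBV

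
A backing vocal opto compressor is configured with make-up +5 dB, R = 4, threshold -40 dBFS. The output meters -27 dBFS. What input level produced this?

Before make-up, the level was -27 − 5 = -32 dBFS.
That's 8 dB above the -40 dBFS threshold.
Undo the ratio: input overshoot = 8 × 4 = 32 dB, giving input = -8 dBFS.

-8 dBFS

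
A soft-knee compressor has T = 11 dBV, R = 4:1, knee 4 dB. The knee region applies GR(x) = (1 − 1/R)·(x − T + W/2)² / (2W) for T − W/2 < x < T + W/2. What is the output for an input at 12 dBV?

11.15625 dBV

x − T + W/2 = 12 − 11 + 2 = 3.
GR = (1 − 1/4) × 3² / 8 = 0.75 × 9 / 8 = 0.84375 dB.
Output = 12 − 0.84375 = 11.15625 dBV.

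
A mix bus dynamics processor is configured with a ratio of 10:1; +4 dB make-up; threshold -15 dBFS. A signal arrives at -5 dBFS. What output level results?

-10 dBFS

Overshoot: -5 − (-15) = 10 dB.
At 10:1 the overshoot is divided by 10, leaving 1 dB above threshold.
Output = -15 + 1 = -14 dBFS; make-up adds 4 dB, giving -10 dBFS.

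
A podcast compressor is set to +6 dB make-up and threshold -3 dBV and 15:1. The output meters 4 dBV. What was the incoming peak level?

12 dBV

Before make-up, the level was 4 − 6 = -2 dBV.
That's 1 dB above the -3 dBV threshold.
Before 15:1 compression the overshoot was 1 × 15 = 15 dB, so input = -3 + 15 = 12 dBV.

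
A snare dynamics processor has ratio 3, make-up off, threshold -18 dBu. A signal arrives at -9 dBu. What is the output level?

-15 dBu

Overshoot: -9 − (-18) = 9 dB.
The 9 dB excess becomes 3 dB after 3:1 reduction.
That puts the output at -15 dBu.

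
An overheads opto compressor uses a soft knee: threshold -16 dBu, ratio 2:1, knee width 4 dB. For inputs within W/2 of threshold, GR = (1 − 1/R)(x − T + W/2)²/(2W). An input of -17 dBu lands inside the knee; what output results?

x − T + W/2 = -17 − (-16) + 2 = 1.
GR = (1 − 1/2) × 1² / 8 = 0.5 × 1 / 8 = 0.0625 dB.
Output = -17 − 0.0625 = -17.0625 dBu.

-17.0625 dBu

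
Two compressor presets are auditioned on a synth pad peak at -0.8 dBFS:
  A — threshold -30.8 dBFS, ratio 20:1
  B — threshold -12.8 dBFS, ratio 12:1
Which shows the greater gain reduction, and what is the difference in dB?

A, by 17.5 dB

A: 30 dB over, compressed to 1.5 dB over, so 28.5 dB of GR.
B: 12 dB over, compressed to 1 dB over, so 11 dB of GR.
A reduces 17.5 dB more.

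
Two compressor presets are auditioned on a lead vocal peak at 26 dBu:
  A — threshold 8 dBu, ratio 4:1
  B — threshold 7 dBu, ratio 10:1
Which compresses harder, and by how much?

B, by 3.6 dB

A: 18 dB over, compressed to 4.5 dB over, so 13.5 dB of GR.
B: 19 dB over, compressed to 1.9 dB over, so 17.1 dB of GR.
Difference: 3.6 dB in favour of B.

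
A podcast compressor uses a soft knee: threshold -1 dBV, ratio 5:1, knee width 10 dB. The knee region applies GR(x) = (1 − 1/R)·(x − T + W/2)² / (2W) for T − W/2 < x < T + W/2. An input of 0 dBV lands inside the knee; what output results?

x − T + W/2 = 0 − (-1) + 5 = 6.
GR = (1 − 1/5) × 6² / 20 = 0.8 × 36 / 20 = 1.44 dB.
Output = 0 − 1.44 = -1.44 dBV.

-1.44 dBV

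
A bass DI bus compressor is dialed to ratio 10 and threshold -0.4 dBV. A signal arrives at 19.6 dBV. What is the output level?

Overshoot: 19.6 − (-0.4) = 20 dB.
10:1 compression reduces that to 20/10 = 2 dB over.
So the level is -0.4 + 2 = 1.6 dBV.

1.6 dBV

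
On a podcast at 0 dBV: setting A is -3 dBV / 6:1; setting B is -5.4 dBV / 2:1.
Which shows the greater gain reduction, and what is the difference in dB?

B, by 0.2 dB

A: overshoot 3 dB → output overshoot 0.5 dB → GR 2.5 dB.
B: overshoot 5.4 dB → output overshoot 2.7 dB → GR 2.7 dB.
B reduces 0.2 dB more.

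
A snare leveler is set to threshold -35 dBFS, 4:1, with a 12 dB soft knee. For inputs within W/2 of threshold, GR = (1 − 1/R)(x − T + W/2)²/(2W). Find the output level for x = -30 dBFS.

-33.78125 dBFS

x − T + W/2 = -30 − (-35) + 6 = 11.
GR = (1 − 1/4) × 11² / 24 = 0.75 × 121 / 24 = 3.78125 dB.
Output = -30 − 3.78125 = -33.78125 dBFS.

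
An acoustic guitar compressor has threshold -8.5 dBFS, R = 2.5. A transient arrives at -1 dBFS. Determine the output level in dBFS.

-1 dBFS sits 7.5 dB over threshold.
2.5:1 compression reduces that to 7.5/2.5 = 3 dB over.
Output = -8.5 + 3 = -5.5 dBFS.

-5.5 dBFS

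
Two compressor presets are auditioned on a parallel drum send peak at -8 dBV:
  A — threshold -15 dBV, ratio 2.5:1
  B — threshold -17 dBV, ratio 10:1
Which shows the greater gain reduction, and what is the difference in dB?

B, by 3.9 dB

A: GR = 7 − 7/2.5 = 4.2 dB.
B: GR = 9 − 9/10 = 8.1 dB.
B reduces 3.9 dB more.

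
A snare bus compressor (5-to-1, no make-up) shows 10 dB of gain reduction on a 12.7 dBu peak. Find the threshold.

Let T be the threshold. Output overshoot = (input overshoot)/R, so 2.7 − T = (12.7 − T)/5.
5·(2.7 − T) = 12.7 − T → 4·T = 13.5 − 12.7 = 0.8.
T = 0.8/4 = 0.2 dBu.

0.2 dBu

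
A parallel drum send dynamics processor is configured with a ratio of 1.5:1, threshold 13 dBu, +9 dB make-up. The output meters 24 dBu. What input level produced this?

16 dBu

Remove make-up: 24 − 9 = 15 dBu.
The compressed level sits 15 − 13 = 2 dB over threshold.
Before 1.5:1 compression the overshoot was 2 × 1.5 = 3 dB, so input = 13 + 3 = 16 dBu.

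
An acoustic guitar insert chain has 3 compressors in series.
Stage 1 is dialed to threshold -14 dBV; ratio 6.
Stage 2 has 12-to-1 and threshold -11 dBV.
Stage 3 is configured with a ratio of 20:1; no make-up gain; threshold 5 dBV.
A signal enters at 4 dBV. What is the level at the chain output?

-11 dBV

Stage 1: overshoot 18 dB → 18/6 = 3 dB → -11 dBV.
Stage 2: -11 dBV ≤ -11 dBV, so stage 2 doesn't engage; output -11 dBV.
Stage 3: -11 dBV ≤ 5 dBV, so stage 3 doesn't engage; output -11 dBV.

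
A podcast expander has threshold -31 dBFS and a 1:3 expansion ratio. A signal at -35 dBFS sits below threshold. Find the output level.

Below threshold, a 1:3 expander applies gain = (3−1)×(T − x) of attenuation.
(3−1) × 4 = 8 dB, so output = -35 − 8 = -43 dBFS.

-43 dBFS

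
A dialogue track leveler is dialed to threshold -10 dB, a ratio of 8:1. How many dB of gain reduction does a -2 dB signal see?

The signal is 8 dB above threshold.
After 8:1 compression the overshoot becomes 8/8 = 1 dB.
Gain reduction = 8 − 1 = 7 dB.

7 dB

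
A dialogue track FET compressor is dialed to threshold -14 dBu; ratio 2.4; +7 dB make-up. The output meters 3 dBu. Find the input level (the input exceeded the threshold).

Remove make-up: 3 − 7 = -4 dBu.
Post-compression overshoot = -4 − (-14) = 10 dB.
Undo the ratio: input overshoot = 10 × 2.4 = 24 dB, giving input = 10 dBu.

10 dBu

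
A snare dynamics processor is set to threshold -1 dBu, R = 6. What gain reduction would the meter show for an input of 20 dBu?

17.5 dB

Overshoot = 20 − (-1) = 21 dB.
After 6:1 compression the overshoot becomes 21/6 = 3.5 dB.
Gain reduction = 21 − 3.5 = 17.5 dB.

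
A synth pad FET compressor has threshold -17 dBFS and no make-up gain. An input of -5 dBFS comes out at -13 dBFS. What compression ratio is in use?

3:1

Input overshoot = -5 − (-17) = 12 dB; output overshoot = -13 − (-17) = 4 dB.
Ratio = 12 / 4 = 3.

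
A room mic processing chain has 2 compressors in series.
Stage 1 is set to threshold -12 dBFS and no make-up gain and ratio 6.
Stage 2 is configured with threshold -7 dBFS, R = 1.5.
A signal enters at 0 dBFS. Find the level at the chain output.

-10 dBFS

Stage 1: overshoot 12 dB → 12/6 = 2 dB → -10 dBFS.
Stage 2: -10 dBFS ≤ -7 dBFS, so stage 2 doesn't engage; output -10 dBFS.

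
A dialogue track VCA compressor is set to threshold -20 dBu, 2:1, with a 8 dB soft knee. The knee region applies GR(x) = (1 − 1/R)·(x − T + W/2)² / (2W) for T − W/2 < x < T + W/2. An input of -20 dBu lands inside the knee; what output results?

-20.5 dBu

x − T + W/2 = -20 − (-20) + 4 = 4.
GR = (1 − 1/2) × 4² / 16 = 0.5 × 16 / 16 = 0.5 dB.
Output = -20 − 0.5 = -20.5 dBu.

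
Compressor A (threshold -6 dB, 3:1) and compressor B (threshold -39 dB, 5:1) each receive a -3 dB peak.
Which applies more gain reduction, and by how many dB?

B, by 26.8 dB

A: 3 dB over, compressed to 1 dB over, so 2 dB of GR.
B: 36 dB over, compressed to 7.2 dB over, so 28.8 dB of GR.
B applies 26.8 dB more gain reduction.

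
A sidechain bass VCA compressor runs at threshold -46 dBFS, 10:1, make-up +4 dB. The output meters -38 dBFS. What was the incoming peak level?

Stripping the +4 dB make-up gives -42 dBFS at the gain stage.
That's 4 dB above the -46 dBFS threshold.
Undo the ratio: input overshoot = 4 × 10 = 40 dB, giving input = -6 dBFS.

-6 dBFS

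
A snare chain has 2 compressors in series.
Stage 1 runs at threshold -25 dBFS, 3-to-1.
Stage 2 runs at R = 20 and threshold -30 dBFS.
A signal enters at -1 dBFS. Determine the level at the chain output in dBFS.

-29.35 dBFS

Stage 1: overshoot 24 dB → 24/3 = 8 dB → -17 dBFS.
Stage 2: overshoot 13 dB → 13/20 = 0.65 dB → -29.35 dBFS.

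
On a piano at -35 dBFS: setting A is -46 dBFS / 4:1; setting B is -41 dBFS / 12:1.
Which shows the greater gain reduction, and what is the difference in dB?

A: 11 dB over, compressed to 2.75 dB over, so 8.25 dB of GR.
B: 6 dB over, compressed to 0.5 dB over, so 5.5 dB of GR.
A reduces 2.75 dB more.

A, by 2.75 dB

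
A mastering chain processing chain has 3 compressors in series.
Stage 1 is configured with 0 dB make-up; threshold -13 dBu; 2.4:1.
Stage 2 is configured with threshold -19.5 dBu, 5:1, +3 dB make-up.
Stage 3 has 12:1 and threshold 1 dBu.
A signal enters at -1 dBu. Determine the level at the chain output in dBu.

Stage 1: -1 dBu is 12 dB over -13 dBu; at 2.4:1 that becomes 5 dB over, giving -8 dBu.
Stage 2: 11.5 dB above -19.5 dBu, reduced 5:1 to 2.3 dB above → -17.2 dBu; +3 dB make-up → -14.2 dBu.
Stage 3: below threshold (-14.2 ≤ 1); passes unchanged; output -14.2 dBu.

-14.2 dBu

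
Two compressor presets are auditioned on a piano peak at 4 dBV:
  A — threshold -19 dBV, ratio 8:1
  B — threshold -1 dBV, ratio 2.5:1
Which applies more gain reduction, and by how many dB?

A: overshoot 23 dB → output overshoot 2.875 dB → GR 20.125 dB.
B: overshoot 5 dB → output overshoot 2 dB → GR 3 dB.
A reduces 17.125 dB more.

A, by 17.125 dB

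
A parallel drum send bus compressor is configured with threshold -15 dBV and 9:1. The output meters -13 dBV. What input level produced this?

3 dBV

Post-compression overshoot = -13 − (-15) = 2 dB.
Before 9:1 compression the overshoot was 2 × 9 = 18 dB, so input = -15 + 18 = 3 dBV.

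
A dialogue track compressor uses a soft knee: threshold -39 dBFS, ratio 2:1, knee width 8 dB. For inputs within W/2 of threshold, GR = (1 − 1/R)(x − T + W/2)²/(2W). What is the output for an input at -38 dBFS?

x − T + W/2 = -38 − (-39) + 4 = 5.
GR = (1 − 1/2) × 5² / 16 = 0.5 × 25 / 16 = 0.78125 dB.
Output = -38 − 0.78125 = -38.78125 dBFS.

-38.78125 dBFS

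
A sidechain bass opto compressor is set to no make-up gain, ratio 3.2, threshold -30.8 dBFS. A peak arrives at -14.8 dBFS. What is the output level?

Overshoot: -14.8 − (-30.8) = 16 dB.
At 3.2:1 the overshoot is divided by 3.2, leaving 5 dB above threshold.
Output = -30.8 + 5 = -25.8 dBFS.

-25.8 dBFS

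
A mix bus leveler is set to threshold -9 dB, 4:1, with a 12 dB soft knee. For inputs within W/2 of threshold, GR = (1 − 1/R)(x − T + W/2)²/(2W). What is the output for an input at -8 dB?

x − T + W/2 = -8 − (-9) + 6 = 7.
GR = (1 − 1/4) × 7² / 24 = 0.75 × 49 / 24 = 1.53125 dB.
Output = -8 − 1.53125 = -9.53125 dB.

-9.53125 dB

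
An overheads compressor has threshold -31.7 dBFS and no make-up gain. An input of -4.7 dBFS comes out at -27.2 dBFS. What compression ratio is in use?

Input overshoot = -4.7 − (-31.7) = 27 dB; output overshoot = -27.2 − (-31.7) = 4.5 dB.
Ratio = 27 / 4.5 = 6.

6:1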